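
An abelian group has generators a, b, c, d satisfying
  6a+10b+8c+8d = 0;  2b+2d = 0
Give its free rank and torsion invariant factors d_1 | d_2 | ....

rank_ℚ(R)=2; free=4−2=2
SNF(R) diag = [2, 2] → torsion [2, 2]

Answer: M ≅ ℤ^2 ⊕ ℤ/2 ⊕ ℤ/2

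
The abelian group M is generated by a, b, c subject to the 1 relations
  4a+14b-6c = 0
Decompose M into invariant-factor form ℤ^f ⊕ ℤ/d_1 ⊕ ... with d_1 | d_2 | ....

Answer: M ≅ ℤ^2 ⊕ ℤ/2

Derivation:
rank_ℚ(R)=1; free=3−1=2
SNF(R) diag = [2] → torsion [2]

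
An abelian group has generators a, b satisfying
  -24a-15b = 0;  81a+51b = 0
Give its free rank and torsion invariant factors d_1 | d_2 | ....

Answer: M ≅ ℤ/3 ⊕ ℤ/3

Derivation:
rank_ℚ(R)=2; free=2−2=0
SNF(R) diag = [3, 3] → torsion [3, 3]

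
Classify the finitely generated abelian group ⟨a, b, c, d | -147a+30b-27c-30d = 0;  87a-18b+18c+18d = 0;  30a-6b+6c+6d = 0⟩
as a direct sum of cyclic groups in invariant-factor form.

rank_ℚ(R)=3; free=4−3=1
SNF(R) diag = [3, 3, 6] → torsion [3, 3, 6]

Answer: M ≅ ℤ^1 ⊕ ℤ/3 ⊕ ℤ/3 ⊕ ℤ/6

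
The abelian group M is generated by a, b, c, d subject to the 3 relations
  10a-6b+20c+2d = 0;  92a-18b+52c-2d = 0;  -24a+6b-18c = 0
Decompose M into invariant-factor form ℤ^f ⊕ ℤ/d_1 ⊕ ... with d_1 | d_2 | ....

rank_ℚ(R)=3; free=4−3=1
SNF(R) diag = [2, 6, 6] → torsion [2, 6, 6]

Answer: M ≅ ℤ^1 ⊕ ℤ/2 ⊕ ℤ/6 ⊕ ℤ/6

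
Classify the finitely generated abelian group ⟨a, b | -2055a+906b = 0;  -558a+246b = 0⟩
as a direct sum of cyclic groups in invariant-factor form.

rank_ℚ(R)=2; free=2−2=0
SNF(R) diag = [3, 6] → torsion [3, 6]

Answer: M ≅ ℤ/3 ⊕ ℤ/6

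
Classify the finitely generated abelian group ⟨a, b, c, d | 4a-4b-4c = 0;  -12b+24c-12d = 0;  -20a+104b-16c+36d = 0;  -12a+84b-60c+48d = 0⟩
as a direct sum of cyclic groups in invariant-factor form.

rank_ℚ(R)=4; free=4−4=0
SNF(R) diag = [4, 12, 12, 24] → torsion [4, 12, 12, 24]

Answer: M ≅ ℤ/4 ⊕ ℤ/12 ⊕ ℤ/12 ⊕ ℤ/24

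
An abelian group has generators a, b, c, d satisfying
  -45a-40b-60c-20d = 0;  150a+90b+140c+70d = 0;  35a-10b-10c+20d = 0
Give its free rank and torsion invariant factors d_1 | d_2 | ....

rank_ℚ(R)=3; free=4−3=1
SNF(R) diag = [5, 10, 10] → torsion [5, 10, 10]

Answer: M ≅ ℤ^1 ⊕ ℤ/5 ⊕ ℤ/10 ⊕ ℤ/10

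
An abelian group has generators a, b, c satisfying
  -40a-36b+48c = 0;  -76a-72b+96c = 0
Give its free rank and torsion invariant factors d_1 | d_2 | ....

Answer: M ≅ ℤ^1 ⊕ ℤ/4 ⊕ ℤ/12

Derivation:
rank_ℚ(R)=2; free=3−2=1
SNF(R) diag = [4, 12] → torsion [4, 12]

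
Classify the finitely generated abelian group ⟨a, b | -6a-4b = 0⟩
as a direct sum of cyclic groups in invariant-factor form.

Answer: M ≅ ℤ^1 ⊕ ℤ/2

Derivation:
rank_ℚ(R)=1; free=2−1=1
SNF(R) diag = [2] → torsion [2]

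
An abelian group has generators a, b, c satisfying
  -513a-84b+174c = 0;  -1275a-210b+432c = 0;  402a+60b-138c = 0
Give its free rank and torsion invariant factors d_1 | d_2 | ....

Answer: M ≅ ℤ/3 ⊕ ℤ/6 ⊕ ℤ/18

Derivation:
rank_ℚ(R)=3; free=3−3=0
SNF(R) diag = [3, 6, 18] → torsion [3, 6, 18]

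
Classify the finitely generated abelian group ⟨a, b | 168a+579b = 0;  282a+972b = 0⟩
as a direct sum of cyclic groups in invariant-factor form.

rank_ℚ(R)=2; free=2−2=0
SNF(R) diag = [3, 6] → torsion [3, 6]

Answer: M ≅ ℤ/3 ⊕ ℤ/6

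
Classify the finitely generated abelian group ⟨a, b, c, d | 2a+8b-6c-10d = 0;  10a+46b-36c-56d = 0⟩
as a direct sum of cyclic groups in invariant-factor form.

rank_ℚ(R)=2; free=4−2=2
SNF(R) diag = [2, 6] → torsion [2, 6]

Answer: M ≅ ℤ^2 ⊕ ℤ/2 ⊕ ℤ/6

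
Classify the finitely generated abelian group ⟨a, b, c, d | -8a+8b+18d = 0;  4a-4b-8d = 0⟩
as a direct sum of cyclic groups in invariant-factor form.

Answer: M ≅ ℤ^2 ⊕ ℤ/2 ⊕ ℤ/4

Derivation:
rank_ℚ(R)=2; free=4−2=2
SNF(R) diag = [2, 4] → torsion [2, 4]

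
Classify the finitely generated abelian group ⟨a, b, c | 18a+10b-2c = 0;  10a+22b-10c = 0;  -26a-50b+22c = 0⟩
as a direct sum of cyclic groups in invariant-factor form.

rank_ℚ(R)=3; free=3−3=0
SNF(R) diag = [2, 4, 4] → torsion [2, 4, 4]

Answer: M ≅ ℤ/2 ⊕ ℤ/4 ⊕ ℤ/4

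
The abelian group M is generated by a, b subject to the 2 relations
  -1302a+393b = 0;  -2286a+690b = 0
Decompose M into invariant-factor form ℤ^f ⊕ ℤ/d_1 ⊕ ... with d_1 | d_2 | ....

rank_ℚ(R)=2; free=2−2=0
SNF(R) diag = [3, 6] → torsion [3, 6]

Answer: M ≅ ℤ/3 ⊕ ℤ/6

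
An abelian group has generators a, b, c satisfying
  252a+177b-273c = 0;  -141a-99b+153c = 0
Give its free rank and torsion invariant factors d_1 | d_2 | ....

Answer: M ≅ ℤ^1 ⊕ ℤ/3 ⊕ ℤ/3

Derivation:
rank_ℚ(R)=2; free=3−2=1
SNF(R) diag = [3, 3] → torsion [3, 3]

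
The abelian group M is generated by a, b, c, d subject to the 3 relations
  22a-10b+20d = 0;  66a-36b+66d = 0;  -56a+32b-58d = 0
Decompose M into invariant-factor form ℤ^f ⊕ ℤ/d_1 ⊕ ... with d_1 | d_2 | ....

rank_ℚ(R)=3; free=4−3=1
SNF(R) diag = [2, 6, 6] → torsion [2, 6, 6]

Answer: M ≅ ℤ^1 ⊕ ℤ/2 ⊕ ℤ/6 ⊕ ℤ/6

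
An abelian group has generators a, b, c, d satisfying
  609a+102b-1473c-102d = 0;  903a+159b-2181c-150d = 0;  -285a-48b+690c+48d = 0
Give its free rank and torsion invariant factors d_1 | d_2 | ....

Answer: M ≅ ℤ^1 ⊕ ℤ/3 ⊕ ℤ/9 ⊕ ℤ/27

Derivation:
rank_ℚ(R)=3; free=4−3=1
SNF(R) diag = [3, 9, 27] → torsion [3, 9, 27]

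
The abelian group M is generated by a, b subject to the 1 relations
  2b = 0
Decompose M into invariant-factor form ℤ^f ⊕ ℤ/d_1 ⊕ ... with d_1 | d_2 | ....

rank_ℚ(R)=1; free=2−1=1
SNF(R) diag = [2] → torsion [2]

Answer: M ≅ ℤ^1 ⊕ ℤ/2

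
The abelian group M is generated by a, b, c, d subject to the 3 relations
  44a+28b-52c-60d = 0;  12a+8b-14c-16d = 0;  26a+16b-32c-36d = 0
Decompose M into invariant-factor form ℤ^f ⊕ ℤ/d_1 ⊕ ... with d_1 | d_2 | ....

Answer: M ≅ ℤ^1 ⊕ ℤ/2 ⊕ ℤ/2 ⊕ ℤ/4

Derivation:
rank_ℚ(R)=3; free=4−3=1
SNF(R) diag = [2, 2, 4] → torsion [2, 2, 4]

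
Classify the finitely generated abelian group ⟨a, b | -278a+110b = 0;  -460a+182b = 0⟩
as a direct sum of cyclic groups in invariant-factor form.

rank_ℚ(R)=2; free=2−2=0
SNF(R) diag = [2, 2] → torsion [2, 2]

Answer: M ≅ ℤ/2 ⊕ ℤ/2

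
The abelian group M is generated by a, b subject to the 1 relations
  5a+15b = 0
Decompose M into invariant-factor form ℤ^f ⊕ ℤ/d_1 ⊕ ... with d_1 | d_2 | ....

rank_ℚ(R)=1; free=2−1=1
SNF(R) diag = [5] → torsion [5]

Answer: M ≅ ℤ^1 ⊕ ℤ/5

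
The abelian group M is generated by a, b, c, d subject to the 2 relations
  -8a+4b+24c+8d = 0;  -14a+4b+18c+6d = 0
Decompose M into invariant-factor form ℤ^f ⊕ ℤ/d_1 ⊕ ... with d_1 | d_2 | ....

rank_ℚ(R)=2; free=4−2=2
SNF(R) diag = [2, 4] → torsion [2, 4]

Answer: M ≅ ℤ^2 ⊕ ℤ/2 ⊕ ℤ/4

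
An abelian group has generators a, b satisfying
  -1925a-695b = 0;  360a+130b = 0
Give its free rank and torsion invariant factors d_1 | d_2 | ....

Answer: M ≅ ℤ/5 ⊕ ℤ/10

Derivation:
rank_ℚ(R)=2; free=2−2=0
SNF(R) diag = [5, 10] → torsion [5, 10]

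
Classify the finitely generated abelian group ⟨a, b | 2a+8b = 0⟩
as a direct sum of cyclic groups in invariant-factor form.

rank_ℚ(R)=1; free=2−1=1
SNF(R) diag = [2] → torsion [2]

Answer: M ≅ ℤ^1 ⊕ ℤ/2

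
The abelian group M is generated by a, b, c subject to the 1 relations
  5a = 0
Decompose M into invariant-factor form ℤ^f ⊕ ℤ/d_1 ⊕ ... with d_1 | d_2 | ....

rank_ℚ(R)=1; free=3−1=2
SNF(R) diag = [5] → torsion [5]

Answer: M ≅ ℤ^2 ⊕ ℤ/5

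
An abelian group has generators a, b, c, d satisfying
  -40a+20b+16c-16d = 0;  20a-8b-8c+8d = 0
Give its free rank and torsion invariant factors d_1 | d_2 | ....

Answer: M ≅ ℤ^2 ⊕ ℤ/4 ⊕ ℤ/4

Derivation:
rank_ℚ(R)=2; free=4−2=2
SNF(R) diag = [4, 4] → torsion [4, 4]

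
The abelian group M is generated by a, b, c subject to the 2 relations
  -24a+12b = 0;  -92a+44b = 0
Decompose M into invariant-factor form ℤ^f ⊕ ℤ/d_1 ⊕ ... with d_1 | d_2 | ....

rank_ℚ(R)=2; free=3−2=1
SNF(R) diag = [4, 12] → torsion [4, 12]

Answer: M ≅ ℤ^1 ⊕ ℤ/4 ⊕ ℤ/12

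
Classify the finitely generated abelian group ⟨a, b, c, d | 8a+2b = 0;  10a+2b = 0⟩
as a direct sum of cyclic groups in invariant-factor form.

Answer: M ≅ ℤ^2 ⊕ ℤ/2 ⊕ ℤ/2

Derivation:
rank_ℚ(R)=2; free=4−2=2
SNF(R) diag = [2, 2] → torsion [2, 2]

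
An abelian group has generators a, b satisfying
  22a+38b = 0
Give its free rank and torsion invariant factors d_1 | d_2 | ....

rank_ℚ(R)=1; free=2−1=1
SNF(R) diag = [2] → torsion [2]

Answer: M ≅ ℤ^1 ⊕ ℤ/2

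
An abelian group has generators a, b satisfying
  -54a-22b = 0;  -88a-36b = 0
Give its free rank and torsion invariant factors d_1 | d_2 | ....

Answer: M ≅ ℤ/2 ⊕ ℤ/4

Derivation:
rank_ℚ(R)=2; free=2−2=0
SNF(R) diag = [2, 4] → torsion [2, 4]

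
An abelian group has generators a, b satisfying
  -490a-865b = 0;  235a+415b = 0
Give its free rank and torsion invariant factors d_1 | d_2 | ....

Answer: M ≅ ℤ/5 ⊕ ℤ/15

Derivation:
rank_ℚ(R)=2; free=2−2=0
SNF(R) diag = [5, 15] → torsion [5, 15]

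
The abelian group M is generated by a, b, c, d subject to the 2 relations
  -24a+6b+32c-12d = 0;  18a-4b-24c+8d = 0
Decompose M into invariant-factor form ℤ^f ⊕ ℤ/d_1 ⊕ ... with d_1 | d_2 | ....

Answer: M ≅ ℤ^2 ⊕ ℤ/2 ⊕ ℤ/2

Derivation:
rank_ℚ(R)=2; free=4−2=2
SNF(R) diag = [2, 2] → torsion [2, 2]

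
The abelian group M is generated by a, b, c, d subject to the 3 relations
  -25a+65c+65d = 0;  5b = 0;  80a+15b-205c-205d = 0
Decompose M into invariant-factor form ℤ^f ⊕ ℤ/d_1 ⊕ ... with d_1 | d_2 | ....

Answer: M ≅ ℤ^1 ⊕ ℤ/5 ⊕ ℤ/5 ⊕ ℤ/15

Derivation:
rank_ℚ(R)=3; free=4−3=1
SNF(R) diag = [5, 5, 15] → torsion [5, 5, 15]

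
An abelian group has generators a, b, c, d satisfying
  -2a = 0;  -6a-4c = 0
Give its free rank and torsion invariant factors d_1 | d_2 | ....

rank_ℚ(R)=2; free=4−2=2
SNF(R) diag = [2, 4] → torsion [2, 4]

Answer: M ≅ ℤ^2 ⊕ ℤ/2 ⊕ ℤ/4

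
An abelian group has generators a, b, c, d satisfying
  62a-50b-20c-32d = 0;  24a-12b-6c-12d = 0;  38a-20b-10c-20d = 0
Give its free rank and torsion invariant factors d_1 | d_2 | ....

rank_ℚ(R)=3; free=4−3=1
SNF(R) diag = [2, 2, 6] → torsion [2, 2, 6]

Answer: M ≅ ℤ^1 ⊕ ℤ/2 ⊕ ℤ/2 ⊕ ℤ/6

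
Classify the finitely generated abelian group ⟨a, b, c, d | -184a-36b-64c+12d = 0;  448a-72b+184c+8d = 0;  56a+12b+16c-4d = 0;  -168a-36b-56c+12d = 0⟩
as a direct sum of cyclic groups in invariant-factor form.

rank_ℚ(R)=4; free=4−4=0
SNF(R) diag = [4, 8, 16, 48] → torsion [4, 8, 16, 48]

Answer: M ≅ ℤ/4 ⊕ ℤ/8 ⊕ ℤ/16 ⊕ ℤ/48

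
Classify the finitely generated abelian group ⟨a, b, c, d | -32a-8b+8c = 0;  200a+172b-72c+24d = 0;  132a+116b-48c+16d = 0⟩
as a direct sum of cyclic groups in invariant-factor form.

Answer: M ≅ ℤ^1 ⊕ ℤ/4 ⊕ ℤ/4 ⊕ ℤ/8

Derivation:
rank_ℚ(R)=3; free=4−3=1
SNF(R) diag = [4, 4, 8] → torsion [4, 4, 8]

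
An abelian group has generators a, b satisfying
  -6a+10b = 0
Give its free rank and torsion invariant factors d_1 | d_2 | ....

rank_ℚ(R)=1; free=2−1=1
SNF(R) diag = [2] → torsion [2]

Answer: M ≅ ℤ^1 ⊕ ℤ/2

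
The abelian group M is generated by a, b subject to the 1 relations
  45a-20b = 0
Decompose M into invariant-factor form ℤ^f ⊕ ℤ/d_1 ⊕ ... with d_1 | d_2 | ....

rank_ℚ(R)=1; free=2−1=1
SNF(R) diag = [5] → torsion [5]

Answer: M ≅ ℤ^1 ⊕ ℤ/5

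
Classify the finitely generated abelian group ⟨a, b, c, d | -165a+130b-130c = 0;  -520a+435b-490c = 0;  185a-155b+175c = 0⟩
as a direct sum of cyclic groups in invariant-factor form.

rank_ℚ(R)=3; free=4−3=1
SNF(R) diag = [5, 5, 15] → torsion [5, 5, 15]

Answer: M ≅ ℤ^1 ⊕ ℤ/5 ⊕ ℤ/5 ⊕ ℤ/15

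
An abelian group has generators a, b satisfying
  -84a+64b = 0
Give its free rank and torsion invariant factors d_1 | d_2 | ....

Answer: M ≅ ℤ^1 ⊕ ℤ/4

Derivation:
rank_ℚ(R)=1; free=2−1=1
SNF(R) diag = [4] → torsion [4]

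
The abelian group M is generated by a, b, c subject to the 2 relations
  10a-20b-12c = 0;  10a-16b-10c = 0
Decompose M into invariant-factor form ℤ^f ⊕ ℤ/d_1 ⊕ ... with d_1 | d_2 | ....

rank_ℚ(R)=2; free=3−2=1
SNF(R) diag = [2, 2] → torsion [2, 2]

Answer: M ≅ ℤ^1 ⊕ ℤ/2 ⊕ ℤ/2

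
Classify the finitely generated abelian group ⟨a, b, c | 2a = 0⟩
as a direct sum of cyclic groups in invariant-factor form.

Answer: M ≅ ℤ^2 ⊕ ℤ/2

Derivation:
rank_ℚ(R)=1; free=3−1=2
SNF(R) diag = [2] → torsion [2]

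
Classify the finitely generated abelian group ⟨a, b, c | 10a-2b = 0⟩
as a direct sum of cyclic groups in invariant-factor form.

Answer: M ≅ ℤ^2 ⊕ ℤ/2

Derivation:
rank_ℚ(R)=1; free=3−1=2
SNF(R) diag = [2] → torsion [2]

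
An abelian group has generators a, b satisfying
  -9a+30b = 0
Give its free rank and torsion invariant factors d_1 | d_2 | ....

Answer: M ≅ ℤ^1 ⊕ ℤ/3

Derivation:
rank_ℚ(R)=1; free=2−1=1
SNF(R) diag = [3] → torsion [3]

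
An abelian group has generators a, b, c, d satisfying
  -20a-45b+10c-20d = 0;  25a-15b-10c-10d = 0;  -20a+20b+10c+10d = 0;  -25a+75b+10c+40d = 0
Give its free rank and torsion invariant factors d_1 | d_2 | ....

Answer: M ≅ ℤ/5 ⊕ ℤ/5 ⊕ ℤ/10 ⊕ ℤ/30

Derivation:
rank_ℚ(R)=4; free=4−4=0
SNF(R) diag = [5, 5, 10, 30] → torsion [5, 5, 10, 30]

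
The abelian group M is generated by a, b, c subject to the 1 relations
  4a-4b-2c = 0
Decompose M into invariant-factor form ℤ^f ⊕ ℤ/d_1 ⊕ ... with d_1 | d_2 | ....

rank_ℚ(R)=1; free=3−1=2
SNF(R) diag = [2] → torsion [2]

Answer: M ≅ ℤ^2 ⊕ ℤ/2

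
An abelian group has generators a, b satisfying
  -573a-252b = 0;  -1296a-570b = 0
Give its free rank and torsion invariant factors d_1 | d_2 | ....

rank_ℚ(R)=2; free=2−2=0
SNF(R) diag = [3, 6] → torsion [3, 6]

Answer: M ≅ ℤ/3 ⊕ ℤ/6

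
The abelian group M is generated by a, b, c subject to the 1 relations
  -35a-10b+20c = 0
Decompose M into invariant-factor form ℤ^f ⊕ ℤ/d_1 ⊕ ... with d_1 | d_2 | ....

Answer: M ≅ ℤ^2 ⊕ ℤ/5

Derivation:
rank_ℚ(R)=1; free=3−1=2
SNF(R) diag = [5] → torsion [5]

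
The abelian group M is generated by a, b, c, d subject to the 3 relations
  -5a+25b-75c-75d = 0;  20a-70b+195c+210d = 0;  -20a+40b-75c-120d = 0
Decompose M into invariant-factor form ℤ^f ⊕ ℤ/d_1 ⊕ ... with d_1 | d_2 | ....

rank_ℚ(R)=3; free=4−3=1
SNF(R) diag = [5, 15, 30] → torsion [5, 15, 30]

Answer: M ≅ ℤ^1 ⊕ ℤ/5 ⊕ ℤ/15 ⊕ ℤ/30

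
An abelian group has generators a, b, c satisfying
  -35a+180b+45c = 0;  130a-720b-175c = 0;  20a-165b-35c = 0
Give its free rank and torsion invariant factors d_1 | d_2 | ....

Answer: M ≅ ℤ/5 ⊕ ℤ/5 ⊕ ℤ/15

Derivation:
rank_ℚ(R)=3; free=3−3=0
SNF(R) diag = [5, 5, 15] → torsion [5, 5, 15]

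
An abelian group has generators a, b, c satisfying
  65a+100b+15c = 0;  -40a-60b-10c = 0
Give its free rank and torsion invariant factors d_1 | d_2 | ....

Answer: M ≅ ℤ^1 ⊕ ℤ/5 ⊕ ℤ/10

Derivation:
rank_ℚ(R)=2; free=3−2=1
SNF(R) diag = [5, 10] → torsion [5, 10]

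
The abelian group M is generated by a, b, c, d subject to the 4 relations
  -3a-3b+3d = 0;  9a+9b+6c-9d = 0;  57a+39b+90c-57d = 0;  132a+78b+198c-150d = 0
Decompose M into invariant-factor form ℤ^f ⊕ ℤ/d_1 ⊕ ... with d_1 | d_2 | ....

Answer: M ≅ ℤ/3 ⊕ ℤ/6 ⊕ ℤ/18 ⊕ ℤ/18

Derivation:
rank_ℚ(R)=4; free=4−4=0
SNF(R) diag = [3, 6, 18, 18] → torsion [3, 6, 18, 18]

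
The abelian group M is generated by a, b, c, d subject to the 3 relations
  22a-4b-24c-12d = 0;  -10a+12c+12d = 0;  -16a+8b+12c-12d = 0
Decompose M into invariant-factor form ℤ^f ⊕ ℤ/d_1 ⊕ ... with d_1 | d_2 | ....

rank_ℚ(R)=3; free=4−3=1
SNF(R) diag = [2, 4, 12] → torsion [2, 4, 12]

Answer: M ≅ ℤ^1 ⊕ ℤ/2 ⊕ ℤ/4 ⊕ ℤ/12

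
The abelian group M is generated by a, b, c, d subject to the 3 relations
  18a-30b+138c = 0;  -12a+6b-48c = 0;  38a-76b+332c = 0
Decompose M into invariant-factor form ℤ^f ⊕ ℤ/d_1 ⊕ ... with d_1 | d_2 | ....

rank_ℚ(R)=3; free=4−3=1
SNF(R) diag = [2, 6, 18] → torsion [2, 6, 18]

Answer: M ≅ ℤ^1 ⊕ ℤ/2 ⊕ ℤ/6 ⊕ ℤ/18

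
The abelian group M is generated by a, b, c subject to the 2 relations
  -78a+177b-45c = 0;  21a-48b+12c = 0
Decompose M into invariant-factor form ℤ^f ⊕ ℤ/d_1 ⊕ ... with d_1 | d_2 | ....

rank_ℚ(R)=2; free=3−2=1
SNF(R) diag = [3, 3] → torsion [3, 3]

Answer: M ≅ ℤ^1 ⊕ ℤ/3 ⊕ ℤ/3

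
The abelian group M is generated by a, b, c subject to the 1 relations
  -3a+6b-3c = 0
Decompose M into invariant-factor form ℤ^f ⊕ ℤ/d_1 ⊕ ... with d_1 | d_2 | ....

rank_ℚ(R)=1; free=3−1=2
SNF(R) diag = [3] → torsion [3]

Answer: M ≅ ℤ^2 ⊕ ℤ/3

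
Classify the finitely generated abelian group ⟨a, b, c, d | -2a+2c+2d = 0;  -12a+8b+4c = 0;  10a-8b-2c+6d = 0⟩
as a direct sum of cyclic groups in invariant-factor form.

rank_ℚ(R)=3; free=4−3=1
SNF(R) diag = [2, 4, 8] → torsion [2, 4, 8]

Answer: M ≅ ℤ^1 ⊕ ℤ/2 ⊕ ℤ/4 ⊕ ℤ/8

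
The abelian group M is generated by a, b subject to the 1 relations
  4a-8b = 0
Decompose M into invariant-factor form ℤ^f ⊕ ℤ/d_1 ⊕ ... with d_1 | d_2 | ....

rank_ℚ(R)=1; free=2−1=1
SNF(R) diag = [4] → torsion [4]

Answer: M ≅ ℤ^1 ⊕ ℤ/4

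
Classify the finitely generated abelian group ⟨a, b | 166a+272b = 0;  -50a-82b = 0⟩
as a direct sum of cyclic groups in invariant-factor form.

rank_ℚ(R)=2; free=2−2=0
SNF(R) diag = [2, 6] → torsion [2, 6]

Answer: M ≅ ℤ/2 ⊕ ℤ/6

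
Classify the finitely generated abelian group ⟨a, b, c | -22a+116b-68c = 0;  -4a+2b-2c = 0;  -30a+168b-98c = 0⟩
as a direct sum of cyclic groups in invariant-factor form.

rank_ℚ(R)=3; free=3−3=0
SNF(R) diag = [2, 2, 6] → torsion [2, 2, 6]

Answer: M ≅ ℤ/2 ⊕ ℤ/2 ⊕ ℤ/6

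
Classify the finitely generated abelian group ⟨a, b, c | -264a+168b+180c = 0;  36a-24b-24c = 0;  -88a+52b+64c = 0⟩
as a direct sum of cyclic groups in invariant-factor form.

Answer: M ≅ ℤ/4 ⊕ ℤ/12 ⊕ ℤ/12

Derivation:
rank_ℚ(R)=3; free=3−3=0
SNF(R) diag = [4, 12, 12] → torsion [4, 12, 12]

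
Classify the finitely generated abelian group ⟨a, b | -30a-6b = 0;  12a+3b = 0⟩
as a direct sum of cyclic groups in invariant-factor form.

Answer: M ≅ ℤ/3 ⊕ ℤ/6

Derivation:
rank_ℚ(R)=2; free=2−2=0
SNF(R) diag = [3, 6] → torsion [3, 6]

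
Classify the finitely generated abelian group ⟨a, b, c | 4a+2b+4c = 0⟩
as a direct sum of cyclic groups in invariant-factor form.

Answer: M ≅ ℤ^2 ⊕ ℤ/2

Derivation:
rank_ℚ(R)=1; free=3−1=2
SNF(R) diag = [2] → torsion [2]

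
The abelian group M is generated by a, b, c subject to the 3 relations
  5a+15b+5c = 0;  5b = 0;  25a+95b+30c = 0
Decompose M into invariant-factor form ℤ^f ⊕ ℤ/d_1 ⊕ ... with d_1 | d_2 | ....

rank_ℚ(R)=3; free=3−3=0
SNF(R) diag = [5, 5, 5] → torsion [5, 5, 5]

Answer: M ≅ ℤ/5 ⊕ ℤ/5 ⊕ ℤ/5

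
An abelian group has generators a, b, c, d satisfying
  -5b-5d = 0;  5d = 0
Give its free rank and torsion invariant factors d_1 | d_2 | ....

rank_ℚ(R)=2; free=4−2=2
SNF(R) diag = [5, 5] → torsion [5, 5]

Answer: M ≅ ℤ^2 ⊕ ℤ/5 ⊕ ℤ/5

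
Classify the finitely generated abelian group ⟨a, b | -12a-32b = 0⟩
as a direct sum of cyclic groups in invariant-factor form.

Answer: M ≅ ℤ^1 ⊕ ℤ/4

Derivation:
rank_ℚ(R)=1; free=2−1=1
SNF(R) diag = [4] → torsion [4]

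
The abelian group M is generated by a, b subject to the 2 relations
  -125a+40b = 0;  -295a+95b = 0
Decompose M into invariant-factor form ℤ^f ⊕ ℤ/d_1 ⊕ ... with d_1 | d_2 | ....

rank_ℚ(R)=2; free=2−2=0
SNF(R) diag = [5, 15] → torsion [5, 15]

Answer: M ≅ ℤ/5 ⊕ ℤ/15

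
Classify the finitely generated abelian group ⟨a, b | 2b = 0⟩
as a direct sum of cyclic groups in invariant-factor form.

Answer: M ≅ ℤ^1 ⊕ ℤ/2

Derivation:
rank_ℚ(R)=1; free=2−1=1
SNF(R) diag = [2] → torsion [2]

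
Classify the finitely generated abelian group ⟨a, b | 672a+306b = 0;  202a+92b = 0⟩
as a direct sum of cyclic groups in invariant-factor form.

rank_ℚ(R)=2; free=2−2=0
SNF(R) diag = [2, 6] → torsion [2, 6]

Answer: M ≅ ℤ/2 ⊕ ℤ/6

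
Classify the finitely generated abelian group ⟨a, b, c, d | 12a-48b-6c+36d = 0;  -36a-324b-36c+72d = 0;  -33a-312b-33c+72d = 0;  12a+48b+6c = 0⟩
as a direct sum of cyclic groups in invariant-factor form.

Answer: M ≅ ℤ/3 ⊕ ℤ/6 ⊕ ℤ/12 ⊕ ℤ/36

Derivation:
rank_ℚ(R)=4; free=4−4=0
SNF(R) diag = [3, 6, 12, 36] → torsion [3, 6, 12, 36]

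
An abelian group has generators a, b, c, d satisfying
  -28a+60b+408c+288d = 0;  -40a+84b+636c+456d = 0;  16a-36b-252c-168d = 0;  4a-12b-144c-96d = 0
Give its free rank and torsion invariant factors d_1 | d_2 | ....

rank_ℚ(R)=4; free=4−4=0
SNF(R) diag = [4, 12, 24, 48] → torsion [4, 12, 24, 48]

Answer: M ≅ ℤ/4 ⊕ ℤ/12 ⊕ ℤ/24 ⊕ ℤ/48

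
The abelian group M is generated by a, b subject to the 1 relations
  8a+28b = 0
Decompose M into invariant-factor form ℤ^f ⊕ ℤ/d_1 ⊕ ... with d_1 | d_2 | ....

rank_ℚ(R)=1; free=2−1=1
SNF(R) diag = [4] → torsion [4]

Answer: M ≅ ℤ^1 ⊕ ℤ/4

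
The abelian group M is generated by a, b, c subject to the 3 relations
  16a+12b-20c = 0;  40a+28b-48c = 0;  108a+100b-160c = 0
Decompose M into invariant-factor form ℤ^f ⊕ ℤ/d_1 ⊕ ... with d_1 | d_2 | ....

rank_ℚ(R)=3; free=3−3=0
SNF(R) diag = [4, 4, 12] → torsion [4, 4, 12]

Answer: M ≅ ℤ/4 ⊕ ℤ/4 ⊕ ℤ/12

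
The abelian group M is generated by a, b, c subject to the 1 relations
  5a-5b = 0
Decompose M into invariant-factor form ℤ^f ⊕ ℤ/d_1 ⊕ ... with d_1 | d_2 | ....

Answer: M ≅ ℤ^2 ⊕ ℤ/5

Derivation:
rank_ℚ(R)=1; free=3−1=2
SNF(R) diag = [5] → torsion [5]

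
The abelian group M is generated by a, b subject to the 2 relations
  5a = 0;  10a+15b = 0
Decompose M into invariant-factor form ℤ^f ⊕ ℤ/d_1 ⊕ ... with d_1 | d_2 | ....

Answer: M ≅ ℤ/5 ⊕ ℤ/15

Derivation:
rank_ℚ(R)=2; free=2−2=0
SNF(R) diag = [5, 15] → torsion [5, 15]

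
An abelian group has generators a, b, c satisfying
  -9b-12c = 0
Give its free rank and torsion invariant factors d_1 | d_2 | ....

Answer: M ≅ ℤ^2 ⊕ ℤ/3

Derivation:
rank_ℚ(R)=1; free=3−1=2
SNF(R) diag = [3] → torsion [3]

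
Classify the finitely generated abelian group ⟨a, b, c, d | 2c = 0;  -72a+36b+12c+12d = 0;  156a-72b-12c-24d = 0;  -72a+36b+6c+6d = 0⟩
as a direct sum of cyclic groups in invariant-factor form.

Answer: M ≅ ℤ/2 ⊕ ℤ/6 ⊕ ℤ/12 ⊕ ℤ/36

Derivation:
rank_ℚ(R)=4; free=4−4=0
SNF(R) diag = [2, 6, 12, 36] → torsion [2, 6, 12, 36]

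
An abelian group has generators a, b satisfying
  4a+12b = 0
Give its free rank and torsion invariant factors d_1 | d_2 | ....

Answer: M ≅ ℤ^1 ⊕ ℤ/4

Derivation:
rank_ℚ(R)=1; free=2−1=1
SNF(R) diag = [4] → torsion [4]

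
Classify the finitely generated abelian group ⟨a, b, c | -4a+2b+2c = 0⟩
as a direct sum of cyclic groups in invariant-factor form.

Answer: M ≅ ℤ^2 ⊕ ℤ/2

Derivation:
rank_ℚ(R)=1; free=3−1=2
SNF(R) diag = [2] → torsion [2]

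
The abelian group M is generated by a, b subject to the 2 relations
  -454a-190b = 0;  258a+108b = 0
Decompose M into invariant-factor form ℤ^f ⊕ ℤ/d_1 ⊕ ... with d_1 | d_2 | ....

Answer: M ≅ ℤ/2 ⊕ ℤ/6

Derivation:
rank_ℚ(R)=2; free=2−2=0
SNF(R) diag = [2, 6] → torsion [2, 6]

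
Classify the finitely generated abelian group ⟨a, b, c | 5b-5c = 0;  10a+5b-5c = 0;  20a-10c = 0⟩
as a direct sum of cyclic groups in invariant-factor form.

rank_ℚ(R)=3; free=3−3=0
SNF(R) diag = [5, 10, 10] → torsion [5, 10, 10]

Answer: M ≅ ℤ/5 ⊕ ℤ/10 ⊕ ℤ/10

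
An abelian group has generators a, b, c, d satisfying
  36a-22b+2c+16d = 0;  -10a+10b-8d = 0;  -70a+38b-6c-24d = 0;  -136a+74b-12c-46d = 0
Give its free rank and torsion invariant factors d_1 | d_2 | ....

Answer: M ≅ ℤ/2 ⊕ ℤ/2 ⊕ ℤ/2 ⊕ ℤ/2

Derivation:
rank_ℚ(R)=4; free=4−4=0
SNF(R) diag = [2, 2, 2, 2] → torsion [2, 2, 2, 2]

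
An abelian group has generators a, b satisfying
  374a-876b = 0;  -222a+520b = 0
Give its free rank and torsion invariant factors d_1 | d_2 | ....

Answer: M ≅ ℤ/2 ⊕ ℤ/4

Derivation:
rank_ℚ(R)=2; free=2−2=0
SNF(R) diag = [2, 4] → torsion [2, 4]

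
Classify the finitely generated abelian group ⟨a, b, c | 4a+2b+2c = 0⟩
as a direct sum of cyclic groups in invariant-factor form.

Answer: M ≅ ℤ^2 ⊕ ℤ/2

Derivation:
rank_ℚ(R)=1; free=3−1=2
SNF(R) diag = [2] → torsion [2]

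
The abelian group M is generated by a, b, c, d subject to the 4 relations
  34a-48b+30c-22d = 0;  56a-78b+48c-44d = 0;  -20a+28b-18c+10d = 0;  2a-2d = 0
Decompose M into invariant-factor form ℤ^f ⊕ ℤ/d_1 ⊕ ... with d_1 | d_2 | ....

rank_ℚ(R)=4; free=4−4=0
SNF(R) diag = [2, 2, 6, 6] → torsion [2, 2, 6, 6]

Answer: M ≅ ℤ/2 ⊕ ℤ/2 ⊕ ℤ/6 ⊕ ℤ/6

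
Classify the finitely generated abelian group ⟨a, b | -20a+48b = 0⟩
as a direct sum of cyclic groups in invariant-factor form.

rank_ℚ(R)=1; free=2−1=1
SNF(R) diag = [4] → torsion [4]

Answer: M ≅ ℤ^1 ⊕ ℤ/4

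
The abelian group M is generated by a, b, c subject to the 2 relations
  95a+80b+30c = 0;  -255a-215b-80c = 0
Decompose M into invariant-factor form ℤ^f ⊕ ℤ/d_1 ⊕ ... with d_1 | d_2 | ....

rank_ℚ(R)=2; free=3−2=1
SNF(R) diag = [5, 5] → torsion [5, 5]

Answer: M ≅ ℤ^1 ⊕ ℤ/5 ⊕ ℤ/5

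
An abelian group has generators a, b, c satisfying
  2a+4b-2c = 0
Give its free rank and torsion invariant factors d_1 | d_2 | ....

rank_ℚ(R)=1; free=3−1=2
SNF(R) diag = [2] → torsion [2]

Answer: M ≅ ℤ^2 ⊕ ℤ/2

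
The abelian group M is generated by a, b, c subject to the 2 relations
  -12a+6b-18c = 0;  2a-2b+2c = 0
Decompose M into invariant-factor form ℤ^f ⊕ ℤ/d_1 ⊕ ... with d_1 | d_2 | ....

rank_ℚ(R)=2; free=3−2=1
SNF(R) diag = [2, 6] → torsion [2, 6]

Answer: M ≅ ℤ^1 ⊕ ℤ/2 ⊕ ℤ/6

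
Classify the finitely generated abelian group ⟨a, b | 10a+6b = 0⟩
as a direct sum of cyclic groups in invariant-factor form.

Answer: M ≅ ℤ^1 ⊕ ℤ/2

Derivation:
rank_ℚ(R)=1; free=2−1=1
SNF(R) diag = [2] → torsion [2]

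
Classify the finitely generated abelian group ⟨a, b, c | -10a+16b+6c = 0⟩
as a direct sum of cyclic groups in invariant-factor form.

rank_ℚ(R)=1; free=3−1=2
SNF(R) diag = [2] → torsion [2]

Answer: M ≅ ℤ^2 ⊕ ℤ/2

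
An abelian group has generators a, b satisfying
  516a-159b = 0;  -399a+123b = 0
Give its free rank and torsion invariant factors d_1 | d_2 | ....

rank_ℚ(R)=2; free=2−2=0
SNF(R) diag = [3, 9] → torsion [3, 9]

Answer: M ≅ ℤ/3 ⊕ ℤ/9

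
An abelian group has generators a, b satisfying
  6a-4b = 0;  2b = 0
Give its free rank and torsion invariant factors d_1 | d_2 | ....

Answer: M ≅ ℤ/2 ⊕ ℤ/6

Derivation:
rank_ℚ(R)=2; free=2−2=0
SNF(R) diag = [2, 6] → torsion [2, 6]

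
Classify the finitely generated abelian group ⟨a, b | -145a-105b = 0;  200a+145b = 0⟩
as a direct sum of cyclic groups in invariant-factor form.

Answer: M ≅ ℤ/5 ⊕ ℤ/5

Derivation:
rank_ℚ(R)=2; free=2−2=0
SNF(R) diag = [5, 5] → torsion [5, 5]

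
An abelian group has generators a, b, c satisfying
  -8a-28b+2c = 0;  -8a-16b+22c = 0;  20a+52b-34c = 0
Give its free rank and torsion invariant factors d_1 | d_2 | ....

rank_ℚ(R)=3; free=3−3=0
SNF(R) diag = [2, 4, 12] → torsion [2, 4, 12]

Answer: M ≅ ℤ/2 ⊕ ℤ/4 ⊕ ℤ/12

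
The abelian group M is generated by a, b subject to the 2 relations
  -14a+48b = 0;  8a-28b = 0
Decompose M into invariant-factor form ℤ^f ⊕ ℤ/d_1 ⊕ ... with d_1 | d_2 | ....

rank_ℚ(R)=2; free=2−2=0
SNF(R) diag = [2, 4] → torsion [2, 4]

Answer: M ≅ ℤ/2 ⊕ ℤ/4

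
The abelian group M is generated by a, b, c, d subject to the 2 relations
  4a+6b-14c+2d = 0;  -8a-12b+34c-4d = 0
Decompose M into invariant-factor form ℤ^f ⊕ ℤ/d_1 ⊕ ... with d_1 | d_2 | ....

rank_ℚ(R)=2; free=4−2=2
SNF(R) diag = [2, 6] → torsion [2, 6]

Answer: M ≅ ℤ^2 ⊕ ℤ/2 ⊕ ℤ/6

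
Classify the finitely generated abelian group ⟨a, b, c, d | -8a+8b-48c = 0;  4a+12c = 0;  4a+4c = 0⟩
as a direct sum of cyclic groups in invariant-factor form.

rank_ℚ(R)=3; free=4−3=1
SNF(R) diag = [4, 8, 8] → torsion [4, 8, 8]

Answer: M ≅ ℤ^1 ⊕ ℤ/4 ⊕ ℤ/8 ⊕ ℤ/8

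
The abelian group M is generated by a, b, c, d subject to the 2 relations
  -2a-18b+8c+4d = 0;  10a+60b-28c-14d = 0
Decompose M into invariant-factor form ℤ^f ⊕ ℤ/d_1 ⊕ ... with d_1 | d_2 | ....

Answer: M ≅ ℤ^2 ⊕ ℤ/2 ⊕ ℤ/6

Derivation:
rank_ℚ(R)=2; free=4−2=2
SNF(R) diag = [2, 6] → torsion [2, 6]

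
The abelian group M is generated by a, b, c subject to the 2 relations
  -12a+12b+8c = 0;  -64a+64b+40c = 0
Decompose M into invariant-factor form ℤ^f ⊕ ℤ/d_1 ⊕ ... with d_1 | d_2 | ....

rank_ℚ(R)=2; free=3−2=1
SNF(R) diag = [4, 8] → torsion [4, 8]

Answer: M ≅ ℤ^1 ⊕ ℤ/4 ⊕ ℤ/8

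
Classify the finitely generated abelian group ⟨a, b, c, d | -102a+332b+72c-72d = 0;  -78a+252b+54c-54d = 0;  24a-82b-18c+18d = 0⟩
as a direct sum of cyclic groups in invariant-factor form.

Answer: M ≅ ℤ^1 ⊕ ℤ/2 ⊕ ℤ/6 ⊕ ℤ/18

Derivation:
rank_ℚ(R)=3; free=4−3=1
SNF(R) diag = [2, 6, 18] → torsion [2, 6, 18]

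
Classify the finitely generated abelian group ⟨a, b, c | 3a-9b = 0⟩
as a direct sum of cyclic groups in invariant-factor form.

Answer: M ≅ ℤ^2 ⊕ ℤ/3

Derivation:
rank_ℚ(R)=1; free=3−1=2
SNF(R) diag = [3] → torsion [3]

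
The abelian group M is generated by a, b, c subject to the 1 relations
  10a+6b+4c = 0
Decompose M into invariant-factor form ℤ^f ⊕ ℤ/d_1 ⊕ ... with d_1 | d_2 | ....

Answer: M ≅ ℤ^2 ⊕ ℤ/2

Derivation:
rank_ℚ(R)=1; free=3−1=2
SNF(R) diag = [2] → torsion [2]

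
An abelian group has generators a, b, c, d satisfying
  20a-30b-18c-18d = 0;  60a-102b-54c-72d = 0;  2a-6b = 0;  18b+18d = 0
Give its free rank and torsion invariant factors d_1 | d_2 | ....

Answer: M ≅ ℤ/2 ⊕ ℤ/6 ⊕ ℤ/18 ⊕ ℤ/18

Derivation:
rank_ℚ(R)=4; free=4−4=0
SNF(R) diag = [2, 6, 18, 18] → torsion [2, 6, 18, 18]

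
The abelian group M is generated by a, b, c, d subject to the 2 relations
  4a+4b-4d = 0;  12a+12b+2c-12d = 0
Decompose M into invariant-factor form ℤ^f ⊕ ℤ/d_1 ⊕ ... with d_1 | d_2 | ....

rank_ℚ(R)=2; free=4−2=2
SNF(R) diag = [2, 4] → torsion [2, 4]

Answer: M ≅ ℤ^2 ⊕ ℤ/2 ⊕ ℤ/4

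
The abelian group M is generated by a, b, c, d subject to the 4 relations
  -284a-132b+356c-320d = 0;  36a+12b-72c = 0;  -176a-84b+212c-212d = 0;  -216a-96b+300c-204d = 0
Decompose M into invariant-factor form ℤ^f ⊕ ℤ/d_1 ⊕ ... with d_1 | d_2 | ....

rank_ℚ(R)=4; free=4−4=0
SNF(R) diag = [4, 12, 12, 36] → torsion [4, 12, 12, 36]

Answer: M ≅ ℤ/4 ⊕ ℤ/12 ⊕ ℤ/12 ⊕ ℤ/36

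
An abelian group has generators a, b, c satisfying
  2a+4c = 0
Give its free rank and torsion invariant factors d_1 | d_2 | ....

Answer: M ≅ ℤ^2 ⊕ ℤ/2

Derivation:
rank_ℚ(R)=1; free=3−1=2
SNF(R) diag = [2] → torsion [2]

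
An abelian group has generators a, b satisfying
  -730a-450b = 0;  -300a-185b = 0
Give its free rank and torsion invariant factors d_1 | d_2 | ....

Answer: M ≅ ℤ/5 ⊕ ℤ/10

Derivation:
rank_ℚ(R)=2; free=2−2=0
SNF(R) diag = [5, 10] → torsion [5, 10]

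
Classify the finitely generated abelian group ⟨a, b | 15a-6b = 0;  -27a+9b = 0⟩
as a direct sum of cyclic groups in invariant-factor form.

rank_ℚ(R)=2; free=2−2=0
SNF(R) diag = [3, 9] → torsion [3, 9]

Answer: M ≅ ℤ/3 ⊕ ℤ/9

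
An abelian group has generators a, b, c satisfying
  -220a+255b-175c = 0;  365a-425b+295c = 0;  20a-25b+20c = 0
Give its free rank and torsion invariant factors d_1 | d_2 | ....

rank_ℚ(R)=3; free=3−3=0
SNF(R) diag = [5, 5, 5] → torsion [5, 5, 5]

Answer: M ≅ ℤ/5 ⊕ ℤ/5 ⊕ ℤ/5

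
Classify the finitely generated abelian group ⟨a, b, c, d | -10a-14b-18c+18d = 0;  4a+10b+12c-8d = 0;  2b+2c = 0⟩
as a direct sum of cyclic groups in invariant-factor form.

rank_ℚ(R)=3; free=4−3=1
SNF(R) diag = [2, 2, 2] → torsion [2, 2, 2]

Answer: M ≅ ℤ^1 ⊕ ℤ/2 ⊕ ℤ/2 ⊕ ℤ/2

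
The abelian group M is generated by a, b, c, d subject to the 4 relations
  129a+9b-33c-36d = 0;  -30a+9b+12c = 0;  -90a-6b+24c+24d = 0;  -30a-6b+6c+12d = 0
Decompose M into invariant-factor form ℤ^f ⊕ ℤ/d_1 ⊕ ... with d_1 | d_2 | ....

Answer: M ≅ ℤ/3 ⊕ ℤ/3 ⊕ ℤ/6 ⊕ ℤ/12

Derivation:
rank_ℚ(R)=4; free=4−4=0
SNF(R) diag = [3, 3, 6, 12] → torsion [3, 3, 6, 12]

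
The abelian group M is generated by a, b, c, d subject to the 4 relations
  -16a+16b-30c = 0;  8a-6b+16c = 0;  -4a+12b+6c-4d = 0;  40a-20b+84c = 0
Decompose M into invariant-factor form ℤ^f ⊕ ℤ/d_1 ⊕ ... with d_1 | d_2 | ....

Answer: M ≅ ℤ/2 ⊕ ℤ/2 ⊕ ℤ/4 ⊕ ℤ/8

Derivation:
rank_ℚ(R)=4; free=4−4=0
SNF(R) diag = [2, 2, 4, 8] → torsion [2, 2, 4, 8]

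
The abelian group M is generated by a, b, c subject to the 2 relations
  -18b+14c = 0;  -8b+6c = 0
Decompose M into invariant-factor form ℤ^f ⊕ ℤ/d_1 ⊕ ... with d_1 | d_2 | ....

Answer: M ≅ ℤ^1 ⊕ ℤ/2 ⊕ ℤ/2

Derivation:
rank_ℚ(R)=2; free=3−2=1
SNF(R) diag = [2, 2] → torsion [2, 2]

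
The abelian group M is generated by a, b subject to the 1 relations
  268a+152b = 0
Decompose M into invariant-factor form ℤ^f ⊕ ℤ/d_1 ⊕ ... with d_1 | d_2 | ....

Answer: M ≅ ℤ^1 ⊕ ℤ/4

Derivation:
rank_ℚ(R)=1; free=2−1=1
SNF(R) diag = [4] → torsion [4]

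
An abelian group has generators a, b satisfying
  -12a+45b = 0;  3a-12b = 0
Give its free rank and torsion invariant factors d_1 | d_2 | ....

rank_ℚ(R)=2; free=2−2=0
SNF(R) diag = [3, 3] → torsion [3, 3]

Answer: M ≅ ℤ/3 ⊕ ℤ/3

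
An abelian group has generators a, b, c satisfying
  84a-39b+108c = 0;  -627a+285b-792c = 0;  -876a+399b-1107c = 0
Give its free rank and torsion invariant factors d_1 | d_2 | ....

Answer: M ≅ ℤ/3 ⊕ ℤ/9 ⊕ ℤ/27

Derivation:
rank_ℚ(R)=3; free=3−3=0
SNF(R) diag = [3, 9, 27] → torsion [3, 9, 27]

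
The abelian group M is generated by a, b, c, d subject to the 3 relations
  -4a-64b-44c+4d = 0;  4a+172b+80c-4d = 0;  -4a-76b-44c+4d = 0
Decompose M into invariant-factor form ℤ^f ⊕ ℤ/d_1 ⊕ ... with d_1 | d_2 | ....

rank_ℚ(R)=3; free=4−3=1
SNF(R) diag = [4, 12, 36] → torsion [4, 12, 36]

Answer: M ≅ ℤ^1 ⊕ ℤ/4 ⊕ ℤ/12 ⊕ ℤ/36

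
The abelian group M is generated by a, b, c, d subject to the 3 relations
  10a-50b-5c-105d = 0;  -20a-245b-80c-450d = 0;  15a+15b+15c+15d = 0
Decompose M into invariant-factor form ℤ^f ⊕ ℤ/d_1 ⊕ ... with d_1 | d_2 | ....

Answer: M ≅ ℤ^1 ⊕ ℤ/5 ⊕ ℤ/15 ⊕ ℤ/15

Derivation:
rank_ℚ(R)=3; free=4−3=1
SNF(R) diag = [5, 15, 15] → torsion [5, 15, 15]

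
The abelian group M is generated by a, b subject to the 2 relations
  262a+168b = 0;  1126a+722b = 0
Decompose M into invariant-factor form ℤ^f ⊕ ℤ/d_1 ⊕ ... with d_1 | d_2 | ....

rank_ℚ(R)=2; free=2−2=0
SNF(R) diag = [2, 2] → torsion [2, 2]

Answer: M ≅ ℤ/2 ⊕ ℤ/2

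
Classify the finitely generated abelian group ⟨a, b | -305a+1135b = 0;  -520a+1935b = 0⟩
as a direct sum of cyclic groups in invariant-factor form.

rank_ℚ(R)=2; free=2−2=0
SNF(R) diag = [5, 5] → torsion [5, 5]

Answer: M ≅ ℤ/5 ⊕ ℤ/5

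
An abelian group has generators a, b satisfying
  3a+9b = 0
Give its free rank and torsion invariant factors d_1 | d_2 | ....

Answer: M ≅ ℤ^1 ⊕ ℤ/3

Derivation:
rank_ℚ(R)=1; free=2−1=1
SNF(R) diag = [3] → torsion [3]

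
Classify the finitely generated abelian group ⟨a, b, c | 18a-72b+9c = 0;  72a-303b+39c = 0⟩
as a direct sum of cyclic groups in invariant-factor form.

Answer: M ≅ ℤ^1 ⊕ ℤ/3 ⊕ ℤ/9

Derivation:
rank_ℚ(R)=2; free=3−2=1
SNF(R) diag = [3, 9] → torsion [3, 9]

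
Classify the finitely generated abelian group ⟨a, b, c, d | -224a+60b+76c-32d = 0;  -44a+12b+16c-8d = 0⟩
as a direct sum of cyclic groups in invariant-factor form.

Answer: M ≅ ℤ^2 ⊕ ℤ/4 ⊕ ℤ/12

Derivation:
rank_ℚ(R)=2; free=4−2=2
SNF(R) diag = [4, 12] → torsion [4, 12]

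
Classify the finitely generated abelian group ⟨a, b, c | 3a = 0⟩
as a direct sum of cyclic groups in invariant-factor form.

rank_ℚ(R)=1; free=3−1=2
SNF(R) diag = [3] → torsion [3]

Answer: M ≅ ℤ^2 ⊕ ℤ/3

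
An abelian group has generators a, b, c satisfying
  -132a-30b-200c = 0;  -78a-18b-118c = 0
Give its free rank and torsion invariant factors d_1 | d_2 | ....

rank_ℚ(R)=2; free=3−2=1
SNF(R) diag = [2, 6] → torsion [2, 6]

Answer: M ≅ ℤ^1 ⊕ ℤ/2 ⊕ ℤ/6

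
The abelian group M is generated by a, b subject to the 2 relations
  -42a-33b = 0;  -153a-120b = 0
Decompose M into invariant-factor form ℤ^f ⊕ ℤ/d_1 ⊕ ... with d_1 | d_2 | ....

rank_ℚ(R)=2; free=2−2=0
SNF(R) diag = [3, 3] → torsion [3, 3]

Answer: M ≅ ℤ/3 ⊕ ℤ/3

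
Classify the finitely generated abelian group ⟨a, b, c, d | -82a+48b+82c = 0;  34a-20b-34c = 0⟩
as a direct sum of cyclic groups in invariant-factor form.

rank_ℚ(R)=2; free=4−2=2
SNF(R) diag = [2, 4] → torsion [2, 4]

Answer: M ≅ ℤ^2 ⊕ ℤ/2 ⊕ ℤ/4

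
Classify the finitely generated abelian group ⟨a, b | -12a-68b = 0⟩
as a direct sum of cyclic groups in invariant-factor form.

Answer: M ≅ ℤ^1 ⊕ ℤ/4

Derivation:
rank_ℚ(R)=1; free=2−1=1
SNF(R) diag = [4] → torsion [4]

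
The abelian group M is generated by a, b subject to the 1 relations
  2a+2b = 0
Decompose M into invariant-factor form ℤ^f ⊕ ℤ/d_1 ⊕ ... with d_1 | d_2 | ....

rank_ℚ(R)=1; free=2−1=1
SNF(R) diag = [2] → torsion [2]

Answer: M ≅ ℤ^1 ⊕ ℤ/2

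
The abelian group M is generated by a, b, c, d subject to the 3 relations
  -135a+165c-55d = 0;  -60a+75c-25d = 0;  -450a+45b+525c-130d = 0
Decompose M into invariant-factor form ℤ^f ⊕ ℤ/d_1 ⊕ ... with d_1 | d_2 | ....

rank_ℚ(R)=3; free=4−3=1
SNF(R) diag = [5, 15, 45] → torsion [5, 15, 45]

Answer: M ≅ ℤ^1 ⊕ ℤ/5 ⊕ ℤ/15 ⊕ ℤ/45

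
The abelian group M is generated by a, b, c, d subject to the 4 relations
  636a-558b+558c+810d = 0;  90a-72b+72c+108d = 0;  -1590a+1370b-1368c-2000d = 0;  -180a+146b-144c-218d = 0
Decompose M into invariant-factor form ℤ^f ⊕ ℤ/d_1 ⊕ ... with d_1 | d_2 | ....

Answer: M ≅ ℤ/2 ⊕ ℤ/6 ⊕ ℤ/18 ⊕ ℤ/54

Derivation:
rank_ℚ(R)=4; free=4−4=0
SNF(R) diag = [2, 6, 18, 54] → torsion [2, 6, 18, 54]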